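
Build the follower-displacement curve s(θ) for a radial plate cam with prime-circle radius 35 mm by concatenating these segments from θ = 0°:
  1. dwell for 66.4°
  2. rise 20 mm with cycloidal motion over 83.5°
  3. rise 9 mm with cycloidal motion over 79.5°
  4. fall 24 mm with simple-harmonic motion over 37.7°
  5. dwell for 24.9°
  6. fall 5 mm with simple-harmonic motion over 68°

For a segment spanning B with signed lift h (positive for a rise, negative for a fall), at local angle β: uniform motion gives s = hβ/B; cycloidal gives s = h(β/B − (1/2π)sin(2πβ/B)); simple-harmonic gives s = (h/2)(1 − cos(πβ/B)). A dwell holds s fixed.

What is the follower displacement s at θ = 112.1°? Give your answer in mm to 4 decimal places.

seg 1 [0°–66.4°] dwell: s stays 0.0000
seg 2 [66.4°–149.9°] cycloidal, h=20: θ=112.1° here. β=45.7, B=83.5. 20·(0.5473 − sin(2π·0.5473)/(2π)) = 11.8783 → s = 11.8783

11.8783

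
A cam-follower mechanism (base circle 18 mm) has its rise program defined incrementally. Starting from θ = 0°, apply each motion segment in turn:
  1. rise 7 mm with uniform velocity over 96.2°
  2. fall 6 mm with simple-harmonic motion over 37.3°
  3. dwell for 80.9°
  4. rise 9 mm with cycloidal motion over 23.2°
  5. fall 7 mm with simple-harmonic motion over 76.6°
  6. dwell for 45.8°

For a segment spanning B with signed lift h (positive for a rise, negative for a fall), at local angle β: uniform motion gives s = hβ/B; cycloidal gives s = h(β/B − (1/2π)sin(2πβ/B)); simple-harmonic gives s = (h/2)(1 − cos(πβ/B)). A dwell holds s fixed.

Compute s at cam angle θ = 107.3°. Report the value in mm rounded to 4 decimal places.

seg 1 [0°–96.2°] uniform, h=7: full span → s += 7 → s = 7.0000
seg 2 [96.2°–133.5°] simple-harmonic, h=-6: θ=107.3° here. β=11.1, B=37.3. -6/2·(1 − cos(π·0.2976)) = -1.2183 → s = 5.7817

5.7817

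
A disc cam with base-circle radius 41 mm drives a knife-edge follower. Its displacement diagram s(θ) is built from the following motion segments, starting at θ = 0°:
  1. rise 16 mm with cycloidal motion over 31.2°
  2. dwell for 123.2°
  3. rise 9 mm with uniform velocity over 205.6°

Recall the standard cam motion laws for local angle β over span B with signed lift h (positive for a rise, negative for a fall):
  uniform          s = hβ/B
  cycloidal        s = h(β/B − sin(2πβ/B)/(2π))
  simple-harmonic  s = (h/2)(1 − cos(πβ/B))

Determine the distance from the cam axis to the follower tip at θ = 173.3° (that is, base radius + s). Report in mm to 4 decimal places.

seg 1 [0°–31.2°] cycloidal, h=16: full span → s += 16 → s = 16.0000
seg 2 [31.2°–154.4°] dwell: s stays 16.0000
seg 3 [154.4°–360°] uniform, h=9: θ=173.3° here. β=18.9, B=205.6. 9·18.9/205.6 = 0.8273 → s = 16.8273
radial distance = base radius + s = 41 + 16.8273 = 57.8273

57.8273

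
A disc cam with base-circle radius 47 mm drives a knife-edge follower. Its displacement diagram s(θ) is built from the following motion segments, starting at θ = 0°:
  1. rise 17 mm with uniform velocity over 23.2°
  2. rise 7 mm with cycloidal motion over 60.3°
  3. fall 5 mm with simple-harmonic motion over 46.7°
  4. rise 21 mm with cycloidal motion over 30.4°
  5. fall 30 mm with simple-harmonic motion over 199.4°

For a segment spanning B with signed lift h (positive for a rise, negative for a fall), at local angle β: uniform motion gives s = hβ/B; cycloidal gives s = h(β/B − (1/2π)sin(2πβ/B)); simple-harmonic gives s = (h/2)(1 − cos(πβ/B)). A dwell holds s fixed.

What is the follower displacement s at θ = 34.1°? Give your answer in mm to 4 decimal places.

seg 1 [0°–23.2°] uniform, h=17: full span → s += 17 → s = 17.0000
seg 2 [23.2°–83.5°] cycloidal, h=7: θ=34.1° here. β=10.9, B=60.3. 7·(0.1808 − sin(2π·0.1808)/(2π)) = 0.2550 → s = 17.2550

17.2550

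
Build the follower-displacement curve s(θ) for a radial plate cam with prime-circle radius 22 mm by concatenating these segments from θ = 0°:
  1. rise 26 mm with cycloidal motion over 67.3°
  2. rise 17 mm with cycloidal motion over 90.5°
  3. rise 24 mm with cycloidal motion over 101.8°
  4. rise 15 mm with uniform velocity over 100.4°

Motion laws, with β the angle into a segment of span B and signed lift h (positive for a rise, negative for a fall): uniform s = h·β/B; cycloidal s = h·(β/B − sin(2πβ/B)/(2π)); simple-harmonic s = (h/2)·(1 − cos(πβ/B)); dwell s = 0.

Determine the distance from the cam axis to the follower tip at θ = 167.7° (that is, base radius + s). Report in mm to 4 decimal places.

seg 1 [0°–67.3°] cycloidal, h=26: full span → s += 26 → s = 26.0000
seg 2 [67.3°–157.8°] cycloidal, h=17: full span → s += 17 → s = 43.0000
seg 3 [157.8°–259.6°] cycloidal, h=24: θ=167.7° here. β=9.9, B=101.8. 24·(0.0972 − sin(2π·0.0972)/(2π)) = 0.1426 → s = 43.1426
radial distance = base radius + s = 22 + 43.1426 = 65.1426

65.1426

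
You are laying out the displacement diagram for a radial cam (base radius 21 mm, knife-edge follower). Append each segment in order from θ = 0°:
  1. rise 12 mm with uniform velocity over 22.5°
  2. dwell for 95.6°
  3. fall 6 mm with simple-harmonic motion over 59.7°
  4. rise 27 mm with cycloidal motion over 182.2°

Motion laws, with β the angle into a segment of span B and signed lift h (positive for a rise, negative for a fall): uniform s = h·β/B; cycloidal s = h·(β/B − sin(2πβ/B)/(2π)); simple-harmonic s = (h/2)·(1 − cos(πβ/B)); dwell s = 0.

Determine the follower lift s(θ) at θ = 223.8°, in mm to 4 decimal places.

seg 1 [0°–22.5°] uniform, h=12: full span → s += 12 → s = 12.0000
seg 2 [22.5°–118.1°] dwell: s stays 12.0000
seg 3 [118.1°–177.8°] simple-harmonic, h=-6: full span → s += -6 → s = 6.0000
seg 4 [177.8°–360°] cycloidal, h=27: θ=223.8° here. β=46, B=182.2. 27·(0.2525 − sin(2π·0.2525)/(2π)) = 2.5200 → s = 8.5200

8.5200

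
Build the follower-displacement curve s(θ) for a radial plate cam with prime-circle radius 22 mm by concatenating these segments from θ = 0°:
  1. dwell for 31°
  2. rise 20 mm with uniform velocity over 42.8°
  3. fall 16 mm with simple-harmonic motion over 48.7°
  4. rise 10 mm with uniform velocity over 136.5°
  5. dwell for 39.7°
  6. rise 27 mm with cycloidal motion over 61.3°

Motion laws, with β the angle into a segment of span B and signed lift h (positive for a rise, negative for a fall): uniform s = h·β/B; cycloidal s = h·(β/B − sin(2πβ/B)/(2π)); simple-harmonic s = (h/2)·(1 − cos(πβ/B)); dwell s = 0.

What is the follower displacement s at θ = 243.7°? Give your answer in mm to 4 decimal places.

seg 1 [0°–31°] dwell: s stays 0.0000
seg 2 [31°–73.8°] uniform, h=20: full span → s += 20 → s = 20.0000
seg 3 [73.8°–122.5°] simple-harmonic, h=-16: full span → s += -16 → s = 4.0000
seg 4 [122.5°–259°] uniform, h=10: θ=243.7° here. β=121.2, B=136.5. 10·121.2/136.5 = 8.8791 → s = 12.8791

12.8791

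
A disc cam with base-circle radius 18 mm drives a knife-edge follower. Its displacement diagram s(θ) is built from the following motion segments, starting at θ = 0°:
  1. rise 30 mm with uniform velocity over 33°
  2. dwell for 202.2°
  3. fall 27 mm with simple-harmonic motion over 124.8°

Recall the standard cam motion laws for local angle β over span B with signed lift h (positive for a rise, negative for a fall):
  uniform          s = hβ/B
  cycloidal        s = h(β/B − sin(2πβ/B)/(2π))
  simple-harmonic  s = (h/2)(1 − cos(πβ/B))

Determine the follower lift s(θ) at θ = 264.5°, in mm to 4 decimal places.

seg 1 [0°–33°] uniform, h=30: full span → s += 30 → s = 30.0000
seg 2 [33°–235.2°] dwell: s stays 30.0000
seg 3 [235.2°–360°] simple-harmonic, h=-27: θ=264.5° here. β=29.3, B=124.8. -27/2·(1 − cos(π·0.2348)) = -3.5086 → s = 26.4914

26.4914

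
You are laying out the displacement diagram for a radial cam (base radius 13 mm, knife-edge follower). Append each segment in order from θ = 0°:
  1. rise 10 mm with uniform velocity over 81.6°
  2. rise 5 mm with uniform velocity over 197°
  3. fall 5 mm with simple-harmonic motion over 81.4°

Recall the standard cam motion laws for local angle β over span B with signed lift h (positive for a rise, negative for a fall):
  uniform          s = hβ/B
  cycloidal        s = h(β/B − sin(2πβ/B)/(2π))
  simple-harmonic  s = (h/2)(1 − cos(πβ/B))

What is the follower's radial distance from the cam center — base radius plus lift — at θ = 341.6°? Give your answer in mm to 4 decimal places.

seg 1 [0°–81.6°] uniform, h=10: full span → s += 10 → s = 10.0000
seg 2 [81.6°–278.6°] uniform, h=5: full span → s += 5 → s = 15.0000
seg 3 [278.6°–360°] simple-harmonic, h=-5: θ=341.6° here. β=63, B=81.4. -5/2·(1 − cos(π·0.7740)) = -4.3957 → s = 10.6043
radial distance = base radius + s = 13 + 10.6043 = 23.6043

23.6043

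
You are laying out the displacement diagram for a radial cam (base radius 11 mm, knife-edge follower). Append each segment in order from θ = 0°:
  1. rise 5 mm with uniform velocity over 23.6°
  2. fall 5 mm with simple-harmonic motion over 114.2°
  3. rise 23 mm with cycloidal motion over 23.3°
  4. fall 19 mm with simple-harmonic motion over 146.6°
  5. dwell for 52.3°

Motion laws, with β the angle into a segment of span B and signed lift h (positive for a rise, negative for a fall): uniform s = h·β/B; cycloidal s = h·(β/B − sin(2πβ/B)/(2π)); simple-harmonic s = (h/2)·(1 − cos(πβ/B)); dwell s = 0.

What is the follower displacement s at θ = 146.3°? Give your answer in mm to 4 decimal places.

seg 1 [0°–23.6°] uniform, h=5: full span → s += 5 → s = 5.0000
seg 2 [23.6°–137.8°] simple-harmonic, h=-5: full span → s += -5 → s = 0.0000
seg 3 [137.8°–161.1°] cycloidal, h=23: θ=146.3° here. β=8.5, B=23.3. 23·(0.3648 − sin(2π·0.3648)/(2π)) = 5.6418 → s = 5.6418

5.6418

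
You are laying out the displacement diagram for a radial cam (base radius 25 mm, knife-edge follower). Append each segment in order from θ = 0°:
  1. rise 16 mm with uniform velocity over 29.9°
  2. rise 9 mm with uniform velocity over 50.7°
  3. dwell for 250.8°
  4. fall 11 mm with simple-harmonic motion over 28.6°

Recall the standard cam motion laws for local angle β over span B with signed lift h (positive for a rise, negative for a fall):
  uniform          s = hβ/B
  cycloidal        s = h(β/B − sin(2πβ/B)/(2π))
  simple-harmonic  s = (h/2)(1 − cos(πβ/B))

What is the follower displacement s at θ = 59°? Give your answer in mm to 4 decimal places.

seg 1 [0°–29.9°] uniform, h=16: full span → s += 16 → s = 16.0000
seg 2 [29.9°–80.6°] uniform, h=9: θ=59° here. β=29.1, B=50.7. 9·29.1/50.7 = 5.1657 → s = 21.1657

21.1657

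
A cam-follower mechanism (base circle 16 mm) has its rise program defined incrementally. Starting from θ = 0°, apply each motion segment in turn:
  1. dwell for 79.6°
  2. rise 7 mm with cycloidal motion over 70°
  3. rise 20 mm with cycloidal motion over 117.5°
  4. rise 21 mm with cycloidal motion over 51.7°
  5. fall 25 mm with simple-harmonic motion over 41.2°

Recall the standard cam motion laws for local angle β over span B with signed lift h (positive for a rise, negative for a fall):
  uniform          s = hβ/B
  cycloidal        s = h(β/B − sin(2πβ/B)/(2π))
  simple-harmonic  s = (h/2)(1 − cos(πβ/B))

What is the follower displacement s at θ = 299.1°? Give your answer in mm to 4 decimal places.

seg 1 [0°–79.6°] dwell: s stays 0.0000
seg 2 [79.6°–149.6°] cycloidal, h=7: full span → s += 7 → s = 7.0000
seg 3 [149.6°–267.1°] cycloidal, h=20: full span → s += 20 → s = 27.0000
seg 4 [267.1°–318.8°] cycloidal, h=21: θ=299.1° here. β=32, B=51.7. 21·(0.6190 − sin(2π·0.6190)/(2π)) = 15.2700 → s = 42.2700

42.2700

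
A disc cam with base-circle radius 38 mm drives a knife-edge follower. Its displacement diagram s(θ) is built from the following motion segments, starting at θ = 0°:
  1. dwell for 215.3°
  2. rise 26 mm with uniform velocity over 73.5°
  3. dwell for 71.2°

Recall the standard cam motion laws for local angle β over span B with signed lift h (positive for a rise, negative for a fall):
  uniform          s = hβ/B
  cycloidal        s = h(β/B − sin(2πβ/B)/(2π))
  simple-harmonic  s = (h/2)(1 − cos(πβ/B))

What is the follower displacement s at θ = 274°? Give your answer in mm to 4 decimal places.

seg 1 [0°–215.3°] dwell: s stays 0.0000
seg 2 [215.3°–288.8°] uniform, h=26: θ=274° here. β=58.7, B=73.5. 26·58.7/73.5 = 20.7646 → s = 20.7646

20.7646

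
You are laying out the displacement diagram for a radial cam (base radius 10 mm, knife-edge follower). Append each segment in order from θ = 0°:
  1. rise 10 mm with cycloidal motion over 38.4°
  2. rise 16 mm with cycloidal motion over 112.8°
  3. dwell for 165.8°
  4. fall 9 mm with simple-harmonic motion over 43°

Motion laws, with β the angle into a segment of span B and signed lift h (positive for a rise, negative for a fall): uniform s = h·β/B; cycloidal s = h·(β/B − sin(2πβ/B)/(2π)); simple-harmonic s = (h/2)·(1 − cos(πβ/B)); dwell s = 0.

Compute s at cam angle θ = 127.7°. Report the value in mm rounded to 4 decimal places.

seg 1 [0°–38.4°] cycloidal, h=10: full span → s += 10 → s = 10.0000
seg 2 [38.4°–151.2°] cycloidal, h=16: θ=127.7° here. β=89.3, B=112.8. 16·(0.7917 − sin(2π·0.7917)/(2π)) = 15.1264 → s = 25.1264

25.1264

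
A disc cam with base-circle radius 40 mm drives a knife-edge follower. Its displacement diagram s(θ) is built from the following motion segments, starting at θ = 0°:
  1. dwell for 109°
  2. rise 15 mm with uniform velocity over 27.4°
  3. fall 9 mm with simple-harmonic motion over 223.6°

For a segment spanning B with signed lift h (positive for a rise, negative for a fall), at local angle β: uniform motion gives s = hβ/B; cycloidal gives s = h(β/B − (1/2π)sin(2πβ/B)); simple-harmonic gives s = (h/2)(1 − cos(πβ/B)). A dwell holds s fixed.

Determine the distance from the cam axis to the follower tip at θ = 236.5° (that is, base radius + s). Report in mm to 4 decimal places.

seg 1 [0°–109°] dwell: s stays 0.0000
seg 2 [109°–136.4°] uniform, h=15: full span → s += 15 → s = 15.0000
seg 3 [136.4°–360°] simple-harmonic, h=-9: θ=236.5° here. β=100.1, B=223.6. -9/2·(1 − cos(π·0.4477)) = -3.7636 → s = 11.2364
radial distance = base radius + s = 40 + 11.2364 = 51.2364

51.2364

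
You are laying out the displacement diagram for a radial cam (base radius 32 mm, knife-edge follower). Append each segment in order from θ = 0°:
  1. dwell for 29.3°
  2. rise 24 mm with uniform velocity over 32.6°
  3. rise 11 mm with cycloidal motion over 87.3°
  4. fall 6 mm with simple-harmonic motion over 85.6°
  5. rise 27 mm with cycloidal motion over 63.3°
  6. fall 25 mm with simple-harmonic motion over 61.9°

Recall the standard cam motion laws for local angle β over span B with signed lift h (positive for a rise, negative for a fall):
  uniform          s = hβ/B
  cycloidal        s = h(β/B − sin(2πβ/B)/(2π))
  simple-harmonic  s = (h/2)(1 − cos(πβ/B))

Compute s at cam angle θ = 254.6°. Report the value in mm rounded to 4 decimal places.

seg 1 [0°–29.3°] dwell: s stays 0.0000
seg 2 [29.3°–61.9°] uniform, h=24: full span → s += 24 → s = 24.0000
seg 3 [61.9°–149.2°] cycloidal, h=11: full span → s += 11 → s = 35.0000
seg 4 [149.2°–234.8°] simple-harmonic, h=-6: full span → s += -6 → s = 29.0000
seg 5 [234.8°–298.1°] cycloidal, h=27: θ=254.6° here. β=19.8, B=63.3. 27·(0.3128 − sin(2π·0.3128)/(2π)) = 4.4785 → s = 33.4785

33.4785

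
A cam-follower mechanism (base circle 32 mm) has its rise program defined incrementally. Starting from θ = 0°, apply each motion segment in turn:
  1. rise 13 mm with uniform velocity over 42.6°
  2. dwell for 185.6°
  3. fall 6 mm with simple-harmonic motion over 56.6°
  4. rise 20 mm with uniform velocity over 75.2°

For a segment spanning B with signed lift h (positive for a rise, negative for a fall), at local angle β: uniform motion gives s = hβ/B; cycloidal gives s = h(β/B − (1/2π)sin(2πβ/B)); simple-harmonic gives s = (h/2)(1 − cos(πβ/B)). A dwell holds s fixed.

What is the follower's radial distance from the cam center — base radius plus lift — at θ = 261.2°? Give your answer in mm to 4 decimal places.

seg 1 [0°–42.6°] uniform, h=13: full span → s += 13 → s = 13.0000
seg 2 [42.6°–228.2°] dwell: s stays 13.0000
seg 3 [228.2°–284.8°] simple-harmonic, h=-6: θ=261.2° here. β=33, B=56.6. -6/2·(1 − cos(π·0.5830)) = -3.7738 → s = 9.2262
radial distance = base radius + s = 32 + 9.2262 = 41.2262

41.2262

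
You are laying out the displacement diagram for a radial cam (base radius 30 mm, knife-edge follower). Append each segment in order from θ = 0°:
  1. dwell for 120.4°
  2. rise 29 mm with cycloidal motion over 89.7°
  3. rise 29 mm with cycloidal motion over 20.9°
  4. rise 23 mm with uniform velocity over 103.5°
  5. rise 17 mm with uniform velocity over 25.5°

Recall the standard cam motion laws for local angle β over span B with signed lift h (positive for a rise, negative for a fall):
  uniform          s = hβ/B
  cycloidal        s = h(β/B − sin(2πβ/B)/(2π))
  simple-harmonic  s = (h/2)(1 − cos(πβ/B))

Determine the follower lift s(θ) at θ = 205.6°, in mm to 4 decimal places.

seg 1 [0°–120.4°] dwell: s stays 0.0000
seg 2 [120.4°–210.1°] cycloidal, h=29: θ=205.6° here. β=85.2, B=89.7. 29·(0.9498 − sin(2π·0.9498)/(2π)) = 28.9760 → s = 28.9760

28.9760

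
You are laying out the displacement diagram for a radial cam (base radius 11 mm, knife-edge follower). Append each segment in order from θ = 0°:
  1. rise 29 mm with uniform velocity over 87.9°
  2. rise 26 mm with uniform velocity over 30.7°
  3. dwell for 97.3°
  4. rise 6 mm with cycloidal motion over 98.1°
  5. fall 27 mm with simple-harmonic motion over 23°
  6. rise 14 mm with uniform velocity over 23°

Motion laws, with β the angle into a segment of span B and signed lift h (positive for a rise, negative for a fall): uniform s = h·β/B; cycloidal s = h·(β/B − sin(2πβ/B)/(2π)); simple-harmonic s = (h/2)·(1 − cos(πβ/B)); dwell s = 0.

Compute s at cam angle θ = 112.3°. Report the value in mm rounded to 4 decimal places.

seg 1 [0°–87.9°] uniform, h=29: full span → s += 29 → s = 29.0000
seg 2 [87.9°–118.6°] uniform, h=26: θ=112.3° here. β=24.4, B=30.7. 26·24.4/30.7 = 20.6645 → s = 49.6645

49.6645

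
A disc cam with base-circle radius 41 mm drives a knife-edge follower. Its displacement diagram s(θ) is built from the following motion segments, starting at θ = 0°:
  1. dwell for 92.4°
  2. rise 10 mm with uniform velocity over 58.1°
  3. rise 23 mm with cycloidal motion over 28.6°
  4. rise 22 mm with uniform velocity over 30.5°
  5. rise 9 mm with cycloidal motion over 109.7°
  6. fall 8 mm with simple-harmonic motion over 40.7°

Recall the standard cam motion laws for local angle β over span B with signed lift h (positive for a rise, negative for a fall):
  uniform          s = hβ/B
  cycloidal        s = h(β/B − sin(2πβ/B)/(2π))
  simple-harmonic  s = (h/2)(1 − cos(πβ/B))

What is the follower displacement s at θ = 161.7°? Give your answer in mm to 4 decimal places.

seg 1 [0°–92.4°] dwell: s stays 0.0000
seg 2 [92.4°–150.5°] uniform, h=10: full span → s += 10 → s = 10.0000
seg 3 [150.5°–179.1°] cycloidal, h=23: θ=161.7° here. β=11.2, B=28.6. 23·(0.3916 − sin(2π·0.3916)/(2π)) = 6.7023 → s = 16.7023

16.7023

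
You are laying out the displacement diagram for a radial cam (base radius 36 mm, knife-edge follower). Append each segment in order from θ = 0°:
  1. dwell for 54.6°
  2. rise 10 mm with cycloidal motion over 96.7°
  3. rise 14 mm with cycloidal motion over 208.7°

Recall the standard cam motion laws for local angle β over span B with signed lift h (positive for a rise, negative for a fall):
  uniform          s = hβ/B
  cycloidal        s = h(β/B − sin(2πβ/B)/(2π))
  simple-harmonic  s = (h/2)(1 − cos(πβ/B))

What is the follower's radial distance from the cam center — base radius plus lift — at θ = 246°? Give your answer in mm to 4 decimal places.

seg 1 [0°–54.6°] dwell: s stays 0.0000
seg 2 [54.6°–151.3°] cycloidal, h=10: full span → s += 10 → s = 10.0000
seg 3 [151.3°–360°] cycloidal, h=14: θ=246° here. β=94.7, B=208.7. 14·(0.4538 − sin(2π·0.4538)/(2π)) = 5.7144 → s = 15.7144
radial distance = base radius + s = 36 + 15.7144 = 51.7144

51.7144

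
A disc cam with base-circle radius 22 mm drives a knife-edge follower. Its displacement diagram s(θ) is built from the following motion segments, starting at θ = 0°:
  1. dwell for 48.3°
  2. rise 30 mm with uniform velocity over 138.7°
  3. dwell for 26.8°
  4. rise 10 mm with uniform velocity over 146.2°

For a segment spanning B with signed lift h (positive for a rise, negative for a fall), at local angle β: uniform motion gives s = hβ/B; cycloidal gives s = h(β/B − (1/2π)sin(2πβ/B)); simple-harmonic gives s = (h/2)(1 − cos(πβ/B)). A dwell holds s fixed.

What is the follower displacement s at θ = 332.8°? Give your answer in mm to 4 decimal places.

seg 1 [0°–48.3°] dwell: s stays 0.0000
seg 2 [48.3°–187°] uniform, h=30: full span → s += 30 → s = 30.0000
seg 3 [187°–213.8°] dwell: s stays 30.0000
seg 4 [213.8°–360°] uniform, h=10: θ=332.8° here. β=119, B=146.2. 10·119/146.2 = 8.1395 → s = 38.1395

38.1395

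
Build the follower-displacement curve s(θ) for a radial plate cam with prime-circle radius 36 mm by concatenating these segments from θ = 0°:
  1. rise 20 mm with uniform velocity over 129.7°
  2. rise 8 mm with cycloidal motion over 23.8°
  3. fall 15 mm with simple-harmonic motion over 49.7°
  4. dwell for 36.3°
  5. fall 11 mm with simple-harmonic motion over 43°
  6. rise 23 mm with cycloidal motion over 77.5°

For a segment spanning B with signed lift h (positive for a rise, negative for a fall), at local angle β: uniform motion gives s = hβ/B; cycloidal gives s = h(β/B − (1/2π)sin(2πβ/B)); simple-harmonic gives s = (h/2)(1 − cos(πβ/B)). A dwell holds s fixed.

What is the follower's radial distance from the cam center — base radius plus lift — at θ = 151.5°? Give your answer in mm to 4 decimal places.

seg 1 [0°–129.7°] uniform, h=20: full span → s += 20 → s = 20.0000
seg 2 [129.7°–153.5°] cycloidal, h=8: θ=151.5° here. β=21.8, B=23.8. 8·(0.9160 − sin(2π·0.9160)/(2π)) = 7.9692 → s = 27.9692
radial distance = base radius + s = 36 + 27.9692 = 63.9692

63.9692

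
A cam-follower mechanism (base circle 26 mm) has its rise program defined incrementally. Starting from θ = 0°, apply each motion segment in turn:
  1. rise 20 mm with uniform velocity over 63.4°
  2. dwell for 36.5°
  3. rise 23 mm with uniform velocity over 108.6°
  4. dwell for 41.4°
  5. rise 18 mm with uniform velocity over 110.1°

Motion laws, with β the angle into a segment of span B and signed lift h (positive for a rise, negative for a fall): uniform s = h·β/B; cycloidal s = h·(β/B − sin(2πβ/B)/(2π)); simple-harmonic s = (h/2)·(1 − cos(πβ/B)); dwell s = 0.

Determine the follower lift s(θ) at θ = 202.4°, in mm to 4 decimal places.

seg 1 [0°–63.4°] uniform, h=20: full span → s += 20 → s = 20.0000
seg 2 [63.4°–99.9°] dwell: s stays 20.0000
seg 3 [99.9°–208.5°] uniform, h=23: θ=202.4° here. β=102.5, B=108.6. 23·102.5/108.6 = 21.7081 → s = 41.7081

41.7081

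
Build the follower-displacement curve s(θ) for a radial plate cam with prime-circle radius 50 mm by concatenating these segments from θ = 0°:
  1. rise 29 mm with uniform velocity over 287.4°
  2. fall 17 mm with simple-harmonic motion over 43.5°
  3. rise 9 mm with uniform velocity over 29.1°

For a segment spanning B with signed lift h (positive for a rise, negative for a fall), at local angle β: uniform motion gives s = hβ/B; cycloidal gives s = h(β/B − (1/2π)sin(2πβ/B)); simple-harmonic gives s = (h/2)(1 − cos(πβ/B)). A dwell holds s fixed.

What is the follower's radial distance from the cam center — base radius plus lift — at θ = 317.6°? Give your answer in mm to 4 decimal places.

seg 1 [0°–287.4°] uniform, h=29: full span → s += 29 → s = 29.0000
seg 2 [287.4°–330.9°] simple-harmonic, h=-17: θ=317.6° here. β=30.2, B=43.5. -17/2·(1 − cos(π·0.6943)) = -13.3712 → s = 15.6288
radial distance = base radius + s = 50 + 15.6288 = 65.6288

65.6288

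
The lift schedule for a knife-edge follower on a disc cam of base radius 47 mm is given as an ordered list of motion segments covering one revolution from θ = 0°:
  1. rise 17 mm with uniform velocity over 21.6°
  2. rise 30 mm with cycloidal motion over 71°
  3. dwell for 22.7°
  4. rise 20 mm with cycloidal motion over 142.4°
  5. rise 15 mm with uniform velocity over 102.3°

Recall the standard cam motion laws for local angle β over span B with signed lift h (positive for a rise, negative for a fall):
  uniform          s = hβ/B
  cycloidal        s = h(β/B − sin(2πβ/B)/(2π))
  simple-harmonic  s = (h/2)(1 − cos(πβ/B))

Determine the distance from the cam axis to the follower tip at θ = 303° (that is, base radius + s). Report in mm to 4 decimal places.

seg 1 [0°–21.6°] uniform, h=17: full span → s += 17 → s = 17.0000
seg 2 [21.6°–92.6°] cycloidal, h=30: full span → s += 30 → s = 47.0000
seg 3 [92.6°–115.3°] dwell: s stays 47.0000
seg 4 [115.3°–257.7°] cycloidal, h=20: full span → s += 20 → s = 67.0000
seg 5 [257.7°–360°] uniform, h=15: θ=303° here. β=45.3, B=102.3. 15·45.3/102.3 = 6.6422 → s = 73.6422
radial distance = base radius + s = 47 + 73.6422 = 120.6422

120.6422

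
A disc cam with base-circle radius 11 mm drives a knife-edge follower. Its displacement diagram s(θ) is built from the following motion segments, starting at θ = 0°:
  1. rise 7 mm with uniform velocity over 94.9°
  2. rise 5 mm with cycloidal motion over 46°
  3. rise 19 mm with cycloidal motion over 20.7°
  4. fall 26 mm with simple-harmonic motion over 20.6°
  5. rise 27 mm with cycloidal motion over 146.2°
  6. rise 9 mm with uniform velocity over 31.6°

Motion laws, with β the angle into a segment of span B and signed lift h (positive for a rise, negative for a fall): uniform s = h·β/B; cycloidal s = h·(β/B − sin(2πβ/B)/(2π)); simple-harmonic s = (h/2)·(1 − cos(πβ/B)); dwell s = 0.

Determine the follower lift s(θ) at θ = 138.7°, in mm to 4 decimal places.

seg 1 [0°–94.9°] uniform, h=7: full span → s += 7 → s = 7.0000
seg 2 [94.9°–140.9°] cycloidal, h=5: θ=138.7° here. β=43.8, B=46. 5·(0.9522 − sin(2π·0.9522)/(2π)) = 4.9964 → s = 11.9964

11.9964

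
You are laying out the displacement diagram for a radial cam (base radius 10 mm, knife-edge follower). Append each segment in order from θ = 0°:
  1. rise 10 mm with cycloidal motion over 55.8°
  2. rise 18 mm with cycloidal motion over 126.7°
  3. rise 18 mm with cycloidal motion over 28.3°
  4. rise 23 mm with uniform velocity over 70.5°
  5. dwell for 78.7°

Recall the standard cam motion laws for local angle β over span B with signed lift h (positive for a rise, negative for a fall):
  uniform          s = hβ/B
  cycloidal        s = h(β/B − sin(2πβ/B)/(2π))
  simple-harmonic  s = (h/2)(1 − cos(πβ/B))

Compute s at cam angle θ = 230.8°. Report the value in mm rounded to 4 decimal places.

seg 1 [0°–55.8°] cycloidal, h=10: full span → s += 10 → s = 10.0000
seg 2 [55.8°–182.5°] cycloidal, h=18: full span → s += 18 → s = 28.0000
seg 3 [182.5°–210.8°] cycloidal, h=18: full span → s += 18 → s = 46.0000
seg 4 [210.8°–281.3°] uniform, h=23: θ=230.8° here. β=20, B=70.5. 23·20/70.5 = 6.5248 → s = 52.5248

52.5248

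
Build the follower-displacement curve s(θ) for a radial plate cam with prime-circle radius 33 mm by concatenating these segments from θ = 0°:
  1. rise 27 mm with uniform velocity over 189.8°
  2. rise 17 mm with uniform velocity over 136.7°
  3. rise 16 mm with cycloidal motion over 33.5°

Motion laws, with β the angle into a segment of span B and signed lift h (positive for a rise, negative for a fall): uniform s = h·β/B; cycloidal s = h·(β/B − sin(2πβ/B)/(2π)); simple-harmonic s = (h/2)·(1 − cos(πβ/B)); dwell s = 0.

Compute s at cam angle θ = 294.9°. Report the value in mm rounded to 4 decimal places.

seg 1 [0°–189.8°] uniform, h=27: full span → s += 27 → s = 27.0000
seg 2 [189.8°–326.5°] uniform, h=17: θ=294.9° here. β=105.1, B=136.7. 17·105.1/136.7 = 13.0702 → s = 40.0702

40.0702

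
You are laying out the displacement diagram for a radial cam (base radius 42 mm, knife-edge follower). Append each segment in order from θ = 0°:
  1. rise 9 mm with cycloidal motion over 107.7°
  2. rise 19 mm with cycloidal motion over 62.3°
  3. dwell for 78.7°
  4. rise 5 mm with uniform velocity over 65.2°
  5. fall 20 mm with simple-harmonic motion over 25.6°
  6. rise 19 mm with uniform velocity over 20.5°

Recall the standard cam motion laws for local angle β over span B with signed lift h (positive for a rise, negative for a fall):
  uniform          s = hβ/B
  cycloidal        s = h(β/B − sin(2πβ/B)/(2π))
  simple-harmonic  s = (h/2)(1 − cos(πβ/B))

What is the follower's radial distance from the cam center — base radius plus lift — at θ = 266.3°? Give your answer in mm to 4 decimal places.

seg 1 [0°–107.7°] cycloidal, h=9: full span → s += 9 → s = 9.0000
seg 2 [107.7°–170°] cycloidal, h=19: full span → s += 19 → s = 28.0000
seg 3 [170°–248.7°] dwell: s stays 28.0000
seg 4 [248.7°–313.9°] uniform, h=5: θ=266.3° here. β=17.6, B=65.2. 5·17.6/65.2 = 1.3497 → s = 29.3497
radial distance = base radius + s = 42 + 29.3497 = 71.3497

71.3497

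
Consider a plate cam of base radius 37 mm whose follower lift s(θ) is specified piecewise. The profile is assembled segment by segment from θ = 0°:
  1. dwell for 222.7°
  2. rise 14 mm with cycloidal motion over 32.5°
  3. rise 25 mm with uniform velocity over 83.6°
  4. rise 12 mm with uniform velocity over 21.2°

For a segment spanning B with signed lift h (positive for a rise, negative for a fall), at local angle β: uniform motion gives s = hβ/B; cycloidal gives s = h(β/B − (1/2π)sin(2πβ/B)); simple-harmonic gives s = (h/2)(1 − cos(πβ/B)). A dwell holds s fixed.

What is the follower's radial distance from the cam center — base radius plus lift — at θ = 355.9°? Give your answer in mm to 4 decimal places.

seg 1 [0°–222.7°] dwell: s stays 0.0000
seg 2 [222.7°–255.2°] cycloidal, h=14: full span → s += 14 → s = 14.0000
seg 3 [255.2°–338.8°] uniform, h=25: full span → s += 25 → s = 39.0000
seg 4 [338.8°–360°] uniform, h=12: θ=355.9° here. β=17.1, B=21.2. 12·17.1/21.2 = 9.6792 → s = 48.6792
radial distance = base radius + s = 37 + 48.6792 = 85.6792

85.6792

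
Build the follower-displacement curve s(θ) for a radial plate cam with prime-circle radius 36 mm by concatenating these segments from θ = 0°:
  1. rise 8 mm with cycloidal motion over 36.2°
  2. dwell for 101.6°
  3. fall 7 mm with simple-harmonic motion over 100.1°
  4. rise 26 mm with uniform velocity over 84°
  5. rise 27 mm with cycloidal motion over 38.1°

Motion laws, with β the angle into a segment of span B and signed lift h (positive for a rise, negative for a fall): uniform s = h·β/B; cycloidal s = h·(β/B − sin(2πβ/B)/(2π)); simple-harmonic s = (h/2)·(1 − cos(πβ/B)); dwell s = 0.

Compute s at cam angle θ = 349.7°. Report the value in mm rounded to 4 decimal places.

seg 1 [0°–36.2°] cycloidal, h=8: full span → s += 8 → s = 8.0000
seg 2 [36.2°–137.8°] dwell: s stays 8.0000
seg 3 [137.8°–237.9°] simple-harmonic, h=-7: full span → s += -7 → s = 1.0000
seg 4 [237.9°–321.9°] uniform, h=26: full span → s += 26 → s = 27.0000
seg 5 [321.9°–360°] cycloidal, h=27: θ=349.7° here. β=27.8, B=38.1. 27·(0.7297 − sin(2π·0.7297)/(2π)) = 23.9629 → s = 50.9629

50.9629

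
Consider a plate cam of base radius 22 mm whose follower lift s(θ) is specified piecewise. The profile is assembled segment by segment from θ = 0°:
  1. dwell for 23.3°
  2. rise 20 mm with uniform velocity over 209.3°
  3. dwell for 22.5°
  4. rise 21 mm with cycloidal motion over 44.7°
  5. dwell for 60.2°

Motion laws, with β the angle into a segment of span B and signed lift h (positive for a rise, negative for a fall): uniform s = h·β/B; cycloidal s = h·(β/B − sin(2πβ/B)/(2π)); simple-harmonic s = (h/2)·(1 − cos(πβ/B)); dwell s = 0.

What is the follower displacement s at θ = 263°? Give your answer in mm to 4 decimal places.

seg 1 [0°–23.3°] dwell: s stays 0.0000
seg 2 [23.3°–232.6°] uniform, h=20: full span → s += 20 → s = 20.0000
seg 3 [232.6°–255.1°] dwell: s stays 20.0000
seg 4 [255.1°–299.8°] cycloidal, h=21: θ=263° here. β=7.9, B=44.7. 21·(0.1767 − sin(2π·0.1767)/(2π)) = 0.7171 → s = 20.7171

20.7171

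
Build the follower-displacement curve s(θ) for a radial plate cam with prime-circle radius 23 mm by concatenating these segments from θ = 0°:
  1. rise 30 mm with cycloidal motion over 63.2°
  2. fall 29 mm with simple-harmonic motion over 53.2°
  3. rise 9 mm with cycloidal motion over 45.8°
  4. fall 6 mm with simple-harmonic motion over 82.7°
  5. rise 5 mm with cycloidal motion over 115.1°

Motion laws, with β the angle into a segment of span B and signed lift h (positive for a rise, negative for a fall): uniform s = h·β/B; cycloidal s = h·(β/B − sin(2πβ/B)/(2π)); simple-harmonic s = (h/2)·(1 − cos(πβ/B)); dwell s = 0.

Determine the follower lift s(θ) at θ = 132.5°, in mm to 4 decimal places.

seg 1 [0°–63.2°] cycloidal, h=30: full span → s += 30 → s = 30.0000
seg 2 [63.2°–116.4°] simple-harmonic, h=-29: full span → s += -29 → s = 1.0000
seg 3 [116.4°–162.2°] cycloidal, h=9: θ=132.5° here. β=16.1, B=45.8. 9·(0.3515 − sin(2π·0.3515)/(2π)) = 2.0131 → s = 3.0131

3.0131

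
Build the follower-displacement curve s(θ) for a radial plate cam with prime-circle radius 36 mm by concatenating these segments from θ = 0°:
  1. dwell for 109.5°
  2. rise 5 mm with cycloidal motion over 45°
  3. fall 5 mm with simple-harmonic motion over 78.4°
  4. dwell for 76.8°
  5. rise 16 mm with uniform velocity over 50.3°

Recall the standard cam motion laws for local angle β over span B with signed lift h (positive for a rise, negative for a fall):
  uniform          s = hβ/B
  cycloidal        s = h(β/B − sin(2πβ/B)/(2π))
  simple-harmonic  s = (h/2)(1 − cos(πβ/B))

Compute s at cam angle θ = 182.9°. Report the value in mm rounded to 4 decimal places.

seg 1 [0°–109.5°] dwell: s stays 0.0000
seg 2 [109.5°–154.5°] cycloidal, h=5: full span → s += 5 → s = 5.0000
seg 3 [154.5°–232.9°] simple-harmonic, h=-5: θ=182.9° here. β=28.4, B=78.4. -5/2·(1 − cos(π·0.3622)) = -1.4515 → s = 3.5485

3.5485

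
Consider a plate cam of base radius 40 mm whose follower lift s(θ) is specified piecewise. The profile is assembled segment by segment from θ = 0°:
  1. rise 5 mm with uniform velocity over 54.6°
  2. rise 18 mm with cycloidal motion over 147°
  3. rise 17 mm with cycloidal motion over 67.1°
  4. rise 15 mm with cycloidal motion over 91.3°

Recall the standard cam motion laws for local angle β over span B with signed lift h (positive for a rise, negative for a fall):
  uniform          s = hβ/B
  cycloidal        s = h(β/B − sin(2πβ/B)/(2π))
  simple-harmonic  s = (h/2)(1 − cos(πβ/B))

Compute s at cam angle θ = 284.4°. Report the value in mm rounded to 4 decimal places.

seg 1 [0°–54.6°] uniform, h=5: full span → s += 5 → s = 5.0000
seg 2 [54.6°–201.6°] cycloidal, h=18: full span → s += 18 → s = 23.0000
seg 3 [201.6°–268.7°] cycloidal, h=17: full span → s += 17 → s = 40.0000
seg 4 [268.7°–360°] cycloidal, h=15: θ=284.4° here. β=15.7, B=91.3. 15·(0.1720 − sin(2π·0.1720)/(2π)) = 0.4734 → s = 40.4734

40.4734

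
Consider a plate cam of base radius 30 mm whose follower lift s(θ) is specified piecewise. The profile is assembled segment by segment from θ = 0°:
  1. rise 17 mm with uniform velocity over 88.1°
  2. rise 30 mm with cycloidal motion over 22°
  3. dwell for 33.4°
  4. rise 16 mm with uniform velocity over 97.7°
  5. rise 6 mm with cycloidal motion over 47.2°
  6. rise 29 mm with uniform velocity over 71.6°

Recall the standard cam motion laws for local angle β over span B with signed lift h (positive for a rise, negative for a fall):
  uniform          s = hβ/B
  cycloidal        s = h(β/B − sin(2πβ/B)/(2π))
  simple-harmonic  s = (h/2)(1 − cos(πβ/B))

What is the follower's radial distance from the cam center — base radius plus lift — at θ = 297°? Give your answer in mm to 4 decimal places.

seg 1 [0°–88.1°] uniform, h=17: full span → s += 17 → s = 17.0000
seg 2 [88.1°–110.1°] cycloidal, h=30: full span → s += 30 → s = 47.0000
seg 3 [110.1°–143.5°] dwell: s stays 47.0000
seg 4 [143.5°–241.2°] uniform, h=16: full span → s += 16 → s = 63.0000
seg 5 [241.2°–288.4°] cycloidal, h=6: full span → s += 6 → s = 69.0000
seg 6 [288.4°–360°] uniform, h=29: θ=297° here. β=8.6, B=71.6. 29·8.6/71.6 = 3.4832 → s = 72.4832
radial distance = base radius + s = 30 + 72.4832 = 102.4832

102.4832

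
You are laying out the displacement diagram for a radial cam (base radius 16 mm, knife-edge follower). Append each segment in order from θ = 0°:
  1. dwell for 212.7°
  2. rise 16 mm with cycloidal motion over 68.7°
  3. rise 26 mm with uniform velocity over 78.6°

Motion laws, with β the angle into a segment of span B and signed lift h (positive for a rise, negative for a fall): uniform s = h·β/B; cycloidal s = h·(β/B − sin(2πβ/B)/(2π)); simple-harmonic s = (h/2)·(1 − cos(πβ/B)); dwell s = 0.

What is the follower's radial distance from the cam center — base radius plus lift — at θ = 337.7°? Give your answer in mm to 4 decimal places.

seg 1 [0°–212.7°] dwell: s stays 0.0000
seg 2 [212.7°–281.4°] cycloidal, h=16: full span → s += 16 → s = 16.0000
seg 3 [281.4°–360°] uniform, h=26: θ=337.7° here. β=56.3, B=78.6. 26·56.3/78.6 = 18.6234 → s = 34.6234
radial distance = base radius + s = 16 + 34.6234 = 50.6234

50.6234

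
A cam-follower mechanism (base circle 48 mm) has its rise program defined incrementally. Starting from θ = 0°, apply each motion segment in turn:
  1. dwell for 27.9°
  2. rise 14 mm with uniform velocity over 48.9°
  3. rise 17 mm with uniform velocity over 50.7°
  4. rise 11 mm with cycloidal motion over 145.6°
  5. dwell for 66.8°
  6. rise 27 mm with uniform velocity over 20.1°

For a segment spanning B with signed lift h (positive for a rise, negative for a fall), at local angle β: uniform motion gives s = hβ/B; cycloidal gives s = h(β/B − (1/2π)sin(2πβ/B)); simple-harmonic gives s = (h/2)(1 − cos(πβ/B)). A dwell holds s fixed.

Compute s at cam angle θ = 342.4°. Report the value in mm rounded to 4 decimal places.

seg 1 [0°–27.9°] dwell: s stays 0.0000
seg 2 [27.9°–76.8°] uniform, h=14: full span → s += 14 → s = 14.0000
seg 3 [76.8°–127.5°] uniform, h=17: full span → s += 17 → s = 31.0000
seg 4 [127.5°–273.1°] cycloidal, h=11: full span → s += 11 → s = 42.0000
seg 5 [273.1°–339.9°] dwell: s stays 42.0000
seg 6 [339.9°–360°] uniform, h=27: θ=342.4° here. β=2.5, B=20.1. 27·2.5/20.1 = 3.3582 → s = 45.3582

45.3582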